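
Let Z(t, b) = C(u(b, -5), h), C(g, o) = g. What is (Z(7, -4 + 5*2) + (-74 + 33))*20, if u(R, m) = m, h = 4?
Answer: -920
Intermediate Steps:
Z(t, b) = -5
(Z(7, -4 + 5*2) + (-74 + 33))*20 = (-5 + (-74 + 33))*20 = (-5 - 41)*20 = -46*20 = -920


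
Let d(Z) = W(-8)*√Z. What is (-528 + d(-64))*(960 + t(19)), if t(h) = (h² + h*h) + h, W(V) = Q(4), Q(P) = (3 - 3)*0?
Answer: -898128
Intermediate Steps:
Q(P) = 0 (Q(P) = 0*0 = 0)
W(V) = 0
t(h) = h + 2*h² (t(h) = (h² + h²) + h = 2*h² + h = h + 2*h²)
d(Z) = 0 (d(Z) = 0*√Z = 0)
(-528 + d(-64))*(960 + t(19)) = (-528 + 0)*(960 + 19*(1 + 2*19)) = -528*(960 + 19*(1 + 38)) = -528*(960 + 19*39) = -528*(960 + 741) = -528*1701 = -898128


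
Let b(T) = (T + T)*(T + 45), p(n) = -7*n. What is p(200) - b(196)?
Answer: -95872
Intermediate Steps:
b(T) = 2*T*(45 + T) (b(T) = (2*T)*(45 + T) = 2*T*(45 + T))
p(200) - b(196) = -7*200 - 2*196*(45 + 196) = -1400 - 2*196*241 = -1400 - 1*94472 = -1400 - 94472 = -95872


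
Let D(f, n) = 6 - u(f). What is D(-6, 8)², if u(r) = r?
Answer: 144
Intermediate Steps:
D(f, n) = 6 - f
D(-6, 8)² = (6 - 1*(-6))² = (6 + 6)² = 12² = 144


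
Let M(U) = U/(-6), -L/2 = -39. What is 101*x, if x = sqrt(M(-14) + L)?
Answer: 101*sqrt(723)/3 ≈ 905.25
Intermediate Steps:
L = 78 (L = -2*(-39) = 78)
M(U) = -U/6 (M(U) = U*(-1/6) = -U/6)
x = sqrt(723)/3 (x = sqrt(-1/6*(-14) + 78) = sqrt(7/3 + 78) = sqrt(241/3) = sqrt(723)/3 ≈ 8.9629)
101*x = 101*(sqrt(723)/3) = 101*sqrt(723)/3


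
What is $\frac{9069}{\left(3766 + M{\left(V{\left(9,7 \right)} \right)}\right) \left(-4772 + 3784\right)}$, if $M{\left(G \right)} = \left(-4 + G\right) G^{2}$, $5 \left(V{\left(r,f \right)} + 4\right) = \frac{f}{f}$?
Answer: $- \frac{1133625}{451190948} \approx -0.0025125$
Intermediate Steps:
$V{\left(r,f \right)} = - \frac{19}{5}$ ($V{\left(r,f \right)} = -4 + \frac{f \frac{1}{f}}{5} = -4 + \frac{1}{5} \cdot 1 = -4 + \frac{1}{5} = - \frac{19}{5}$)
$M{\left(G \right)} = G^{2} \left(-4 + G\right)$
$\frac{9069}{\left(3766 + M{\left(V{\left(9,7 \right)} \right)}\right) \left(-4772 + 3784\right)} = \frac{9069}{\left(3766 + \left(- \frac{19}{5}\right)^{2} \left(-4 - \frac{19}{5}\right)\right) \left(-4772 + 3784\right)} = \frac{9069}{\left(3766 + \frac{361}{25} \left(- \frac{39}{5}\right)\right) \left(-988\right)} = \frac{9069}{\left(3766 - \frac{14079}{125}\right) \left(-988\right)} = \frac{9069}{\frac{456671}{125} \left(-988\right)} = \frac{9069}{- \frac{451190948}{125}} = 9069 \left(- \frac{125}{451190948}\right) = - \frac{1133625}{451190948}$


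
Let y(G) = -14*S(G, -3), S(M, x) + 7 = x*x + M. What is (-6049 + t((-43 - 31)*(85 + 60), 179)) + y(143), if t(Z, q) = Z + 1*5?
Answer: -18804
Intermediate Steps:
S(M, x) = -7 + M + x**2 (S(M, x) = -7 + (x*x + M) = -7 + (x**2 + M) = -7 + (M + x**2) = -7 + M + x**2)
y(G) = -28 - 14*G (y(G) = -14*(-7 + G + (-3)**2) = -14*(-7 + G + 9) = -14*(2 + G) = -28 - 14*G)
t(Z, q) = 5 + Z (t(Z, q) = Z + 5 = 5 + Z)
(-6049 + t((-43 - 31)*(85 + 60), 179)) + y(143) = (-6049 + (5 + (-43 - 31)*(85 + 60))) + (-28 - 14*143) = (-6049 + (5 - 74*145)) + (-28 - 2002) = (-6049 + (5 - 10730)) - 2030 = (-6049 - 10725) - 2030 = -16774 - 2030 = -18804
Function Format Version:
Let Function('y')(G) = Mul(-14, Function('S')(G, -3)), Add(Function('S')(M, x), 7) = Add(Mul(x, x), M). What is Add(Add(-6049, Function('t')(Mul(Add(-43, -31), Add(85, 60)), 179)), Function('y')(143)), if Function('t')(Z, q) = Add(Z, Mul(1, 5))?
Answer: -18804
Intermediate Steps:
Function('S')(M, x) = Add(-7, M, Pow(x, 2)) (Function('S')(M, x) = Add(-7, Add(Mul(x, x), M)) = Add(-7, Add(Pow(x, 2), M)) = Add(-7, Add(M, Pow(x, 2))) = Add(-7, M, Pow(x, 2)))
Function('y')(G) = Add(-28, Mul(-14, G)) (Function('y')(G) = Mul(-14, Add(-7, G, Pow(-3, 2))) = Mul(-14, Add(-7, G, 9)) = Mul(-14, Add(2, G)) = Add(-28, Mul(-14, G)))
Function('t')(Z, q) = Add(5, Z) (Function('t')(Z, q) = Add(Z, 5) = Add(5, Z))
Add(Add(-6049, Function('t')(Mul(Add(-43, -31), Add(85, 60)), 179)), Function('y')(143)) = Add(Add(-6049, Add(5, Mul(Add(-43, -31), Add(85, 60)))), Add(-28, Mul(-14, 143))) = Add(Add(-6049, Add(5, Mul(-74, 145))), Add(-28, -2002)) = Add(Add(-6049, Add(5, -10730)), -2030) = Add(Add(-6049, -10725), -2030) = Add(-16774, -2030) = -18804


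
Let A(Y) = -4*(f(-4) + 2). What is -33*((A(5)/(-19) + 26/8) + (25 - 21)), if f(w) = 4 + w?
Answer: -19239/76 ≈ -253.14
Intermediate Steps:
A(Y) = -8 (A(Y) = -4*((4 - 4) + 2) = -4*(0 + 2) = -4*2 = -8)
-33*((A(5)/(-19) + 26/8) + (25 - 21)) = -33*((-8/(-19) + 26/8) + (25 - 21)) = -33*((-8*(-1/19) + 26*(1/8)) + 4) = -33*((8/19 + 13/4) + 4) = -33*(279/76 + 4) = -33*583/76 = -19239/76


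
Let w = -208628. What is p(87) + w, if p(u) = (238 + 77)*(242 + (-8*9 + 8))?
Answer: -152558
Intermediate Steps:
p(u) = 56070 (p(u) = 315*(242 + (-72 + 8)) = 315*(242 - 64) = 315*178 = 56070)
p(87) + w = 56070 - 208628 = -152558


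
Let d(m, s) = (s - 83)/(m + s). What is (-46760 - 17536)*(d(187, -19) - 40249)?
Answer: 18115221186/7 ≈ 2.5879e+9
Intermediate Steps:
d(m, s) = (-83 + s)/(m + s)
(-46760 - 17536)*(d(187, -19) - 40249) = (-46760 - 17536)*((-83 - 19)/(187 - 19) - 40249) = -64296*(-102/168 - 40249) = -64296*((1/168)*(-102) - 40249) = -64296*(-17/28 - 40249) = -64296*(-1126989/28) = 18115221186/7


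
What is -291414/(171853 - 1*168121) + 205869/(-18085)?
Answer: -1006420883/11248870 ≈ -89.469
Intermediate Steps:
-291414/(171853 - 1*168121) + 205869/(-18085) = -291414/(171853 - 168121) + 205869*(-1/18085) = -291414/3732 - 205869/18085 = -291414*1/3732 - 205869/18085 = -48569/622 - 205869/18085 = -1006420883/11248870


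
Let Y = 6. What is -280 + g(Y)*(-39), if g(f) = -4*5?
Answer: 500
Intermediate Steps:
g(f) = -20
-280 + g(Y)*(-39) = -280 - 20*(-39) = -280 + 780 = 500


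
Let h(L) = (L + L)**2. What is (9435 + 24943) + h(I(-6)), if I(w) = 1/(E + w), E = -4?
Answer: 859451/25 ≈ 34378.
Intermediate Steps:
I(w) = 1/(-4 + w)
h(L) = 4*L**2 (h(L) = (2*L)**2 = 4*L**2)
(9435 + 24943) + h(I(-6)) = (9435 + 24943) + 4*(1/(-4 - 6))**2 = 34378 + 4*(1/(-10))**2 = 34378 + 4*(-1/10)**2 = 34378 + 4*(1/100) = 34378 + 1/25 = 859451/25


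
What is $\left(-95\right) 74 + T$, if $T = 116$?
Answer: $-6914$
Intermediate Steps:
$\left(-95\right) 74 + T = \left(-95\right) 74 + 116 = -7030 + 116 = -6914$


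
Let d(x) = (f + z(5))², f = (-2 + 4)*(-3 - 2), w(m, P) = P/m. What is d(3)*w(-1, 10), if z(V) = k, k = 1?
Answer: -810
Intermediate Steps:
z(V) = 1
f = -10 (f = 2*(-5) = -10)
d(x) = 81 (d(x) = (-10 + 1)² = (-9)² = 81)
d(3)*w(-1, 10) = 81*(10/(-1)) = 81*(10*(-1)) = 81*(-10) = -810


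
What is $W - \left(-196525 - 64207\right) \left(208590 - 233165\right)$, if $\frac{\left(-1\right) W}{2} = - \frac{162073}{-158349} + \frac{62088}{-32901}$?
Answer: $- \frac{11127331612913366074}{1736613483} \approx -6.4075 \cdot 10^{9}$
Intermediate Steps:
$W = \frac{2999472626}{1736613483}$ ($W = - 2 \left(- \frac{162073}{-158349} + \frac{62088}{-32901}\right) = - 2 \left(\left(-162073\right) \left(- \frac{1}{158349}\right) + 62088 \left(- \frac{1}{32901}\right)\right) = - 2 \left(\frac{162073}{158349} - \frac{20696}{10967}\right) = \left(-2\right) \left(- \frac{1499736313}{1736613483}\right) = \frac{2999472626}{1736613483} \approx 1.7272$)
$W - \left(-196525 - 64207\right) \left(208590 - 233165\right) = \frac{2999472626}{1736613483} - \left(-196525 - 64207\right) \left(208590 - 233165\right) = \frac{2999472626}{1736613483} - \left(-260732\right) \left(-24575\right) = \frac{2999472626}{1736613483} - 6407488900 = - \frac{11127331612913366074}{1736613483}$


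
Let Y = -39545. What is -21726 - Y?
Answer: 17819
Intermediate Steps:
-21726 - Y = -21726 - 1*(-39545) = -21726 + 39545 = 17819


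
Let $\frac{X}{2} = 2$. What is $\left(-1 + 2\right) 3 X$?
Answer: $12$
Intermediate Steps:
$X = 4$ ($X = 2 \cdot 2 = 4$)
$\left(-1 + 2\right) 3 X = \left(-1 + 2\right) 3 \cdot 4 = 1 \cdot 3 \cdot 4 = 3 \cdot 4 = 12$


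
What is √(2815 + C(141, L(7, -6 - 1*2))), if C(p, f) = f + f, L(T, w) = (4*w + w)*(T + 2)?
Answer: √2095 ≈ 45.771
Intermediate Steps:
L(T, w) = 5*w*(2 + T) (L(T, w) = (5*w)*(2 + T) = 5*w*(2 + T))
C(p, f) = 2*f
√(2815 + C(141, L(7, -6 - 1*2))) = √(2815 + 2*(5*(-6 - 1*2)*(2 + 7))) = √(2815 + 2*(5*(-6 - 2)*9)) = √(2815 + 2*(5*(-8)*9)) = √(2815 + 2*(-360)) = √(2815 - 720) = √2095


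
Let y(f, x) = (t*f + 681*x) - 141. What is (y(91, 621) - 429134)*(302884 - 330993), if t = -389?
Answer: 1174197257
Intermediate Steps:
y(f, x) = -141 - 389*f + 681*x (y(f, x) = (-389*f + 681*x) - 141 = -141 - 389*f + 681*x)
(y(91, 621) - 429134)*(302884 - 330993) = ((-141 - 389*91 + 681*621) - 429134)*(302884 - 330993) = ((-141 - 35399 + 422901) - 429134)*(-28109) = (387361 - 429134)*(-28109) = -41773*(-28109) = 1174197257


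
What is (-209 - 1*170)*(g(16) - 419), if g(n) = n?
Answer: 152737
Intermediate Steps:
(-209 - 1*170)*(g(16) - 419) = (-209 - 1*170)*(16 - 419) = (-209 - 170)*(-403) = -379*(-403) = 152737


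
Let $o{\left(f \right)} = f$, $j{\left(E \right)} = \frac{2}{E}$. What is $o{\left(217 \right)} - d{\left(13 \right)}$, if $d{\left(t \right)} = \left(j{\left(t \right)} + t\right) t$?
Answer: $46$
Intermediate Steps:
$d{\left(t \right)} = t \left(t + \frac{2}{t}\right)$ ($d{\left(t \right)} = \left(\frac{2}{t} + t\right) t = \left(t + \frac{2}{t}\right) t = t \left(t + \frac{2}{t}\right)$)
$o{\left(217 \right)} - d{\left(13 \right)} = 217 - \left(2 + 13^{2}\right) = 217 - \left(2 + 169\right) = 217 - 171 = 46$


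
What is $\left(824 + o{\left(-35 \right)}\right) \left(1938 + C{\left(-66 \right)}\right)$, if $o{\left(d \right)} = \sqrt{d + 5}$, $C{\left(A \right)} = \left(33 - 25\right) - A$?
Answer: $1657888 + 2012 i \sqrt{30} \approx 1.6579 \cdot 10^{6} + 11020.0 i$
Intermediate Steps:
$C{\left(A \right)} = 8 - A$
$o{\left(d \right)} = \sqrt{5 + d}$
$\left(824 + o{\left(-35 \right)}\right) \left(1938 + C{\left(-66 \right)}\right) = \left(824 + \sqrt{5 - 35}\right) \left(1938 + \left(8 - -66\right)\right) = \left(824 + \sqrt{-30}\right) \left(1938 + \left(8 + 66\right)\right) = \left(824 + i \sqrt{30}\right) \left(1938 + 74\right) = \left(824 + i \sqrt{30}\right) 2012 = 1657888 + 2012 i \sqrt{30}$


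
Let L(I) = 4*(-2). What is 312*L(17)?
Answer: -2496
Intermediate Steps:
L(I) = -8
312*L(17) = 312*(-8) = -2496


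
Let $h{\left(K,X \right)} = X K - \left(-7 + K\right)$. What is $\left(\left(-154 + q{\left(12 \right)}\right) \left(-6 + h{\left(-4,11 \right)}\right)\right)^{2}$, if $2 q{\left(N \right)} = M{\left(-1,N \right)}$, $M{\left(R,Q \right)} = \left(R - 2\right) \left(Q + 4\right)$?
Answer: $48191364$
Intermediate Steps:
$h{\left(K,X \right)} = 7 - K + K X$ ($h{\left(K,X \right)} = K X - \left(-7 + K\right) = 7 - K + K X$)
$M{\left(R,Q \right)} = \left(-2 + R\right) \left(4 + Q\right)$
$q{\left(N \right)} = -6 - \frac{3 N}{2}$ ($q{\left(N \right)} = \frac{-8 - 2 N + 4 \left(-1\right) + N \left(-1\right)}{2} = \frac{-8 - 2 N - 4 - N}{2} = \frac{-12 - 3 N}{2} = -6 - \frac{3 N}{2}$)
$\left(\left(-154 + q{\left(12 \right)}\right) \left(-6 + h{\left(-4,11 \right)}\right)\right)^{2} = \left(\left(-154 - 24\right) \left(-6 - 33\right)\right)^{2} = \left(\left(-178\right) \left(-39\right)\right)^{2} = 6942^{2} = 48191364$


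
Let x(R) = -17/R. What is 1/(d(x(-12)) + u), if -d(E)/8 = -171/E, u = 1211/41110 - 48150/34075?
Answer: 952559810/918518615341 ≈ 0.0010371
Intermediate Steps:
u = -77527267/56032930 (u = 1211*(1/41110) - 48150*1/34075 = 1211/41110 - 1926/1363 = -77527267/56032930 ≈ -1.3836)
d(E) = 1368/E (d(E) = -(-1368)/E = 1368/E)
1/(d(x(-12)) + u) = 1/(1368/((-17/(-12))) - 77527267/56032930) = 1/(1368/((-17*(-1/12))) - 77527267/56032930) = 1/(1368/(17/12) - 77527267/56032930) = 1/(1368*(12/17) - 77527267/56032930) = 1/(16416/17 - 77527267/56032930) = 1/(918518615341/952559810) = 952559810/918518615341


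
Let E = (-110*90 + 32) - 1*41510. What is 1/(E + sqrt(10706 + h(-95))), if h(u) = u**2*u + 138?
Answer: -17126/880181805 - I*sqrt(10451)/293393935 ≈ -1.9457e-5 - 3.4844e-7*I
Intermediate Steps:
h(u) = 138 + u**3 (h(u) = u**3 + 138 = 138 + u**3)
E = -51378 (E = (-9900 + 32) - 41510 = -9868 - 41510 = -51378)
1/(E + sqrt(10706 + h(-95))) = 1/(-51378 + sqrt(10706 + (138 + (-95)**3))) = 1/(-51378 + sqrt(10706 + (138 - 857375))) = 1/(-51378 + sqrt(10706 - 857237)) = 1/(-51378 + sqrt(-846531)) = 1/(-51378 + 9*I*sqrt(10451))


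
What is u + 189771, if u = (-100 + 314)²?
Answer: 235567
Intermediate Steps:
u = 45796 (u = 214² = 45796)
u + 189771 = 45796 + 189771 = 235567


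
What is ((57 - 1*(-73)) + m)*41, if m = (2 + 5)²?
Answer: 7339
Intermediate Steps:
m = 49 (m = 7² = 49)
((57 - 1*(-73)) + m)*41 = ((57 - 1*(-73)) + 49)*41 = ((57 + 73) + 49)*41 = (130 + 49)*41 = 179*41 = 7339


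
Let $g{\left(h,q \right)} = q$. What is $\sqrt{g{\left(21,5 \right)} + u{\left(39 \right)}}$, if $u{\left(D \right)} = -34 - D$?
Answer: $2 i \sqrt{17} \approx 8.2462 i$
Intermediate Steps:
$\sqrt{g{\left(21,5 \right)} + u{\left(39 \right)}} = \sqrt{5 - 73} = \sqrt{-68} = 2 i \sqrt{17}$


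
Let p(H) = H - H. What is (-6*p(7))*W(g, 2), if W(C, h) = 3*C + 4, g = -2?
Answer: 0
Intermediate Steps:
p(H) = 0
W(C, h) = 4 + 3*C
(-6*p(7))*W(g, 2) = (-6*0)*(4 + 3*(-2)) = 0*(4 - 6) = 0*(-2) = 0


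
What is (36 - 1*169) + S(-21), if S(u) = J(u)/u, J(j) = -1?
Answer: -2792/21 ≈ -132.95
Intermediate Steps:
S(u) = -1/u
(36 - 1*169) + S(-21) = (36 - 1*169) - 1/(-21) = (36 - 169) - 1*(-1/21) = -133 + 1/21 = -2792/21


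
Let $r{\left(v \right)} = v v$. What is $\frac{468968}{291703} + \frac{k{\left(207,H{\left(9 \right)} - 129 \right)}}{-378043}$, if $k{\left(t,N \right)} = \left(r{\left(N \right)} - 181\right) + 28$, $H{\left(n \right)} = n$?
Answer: $\frac{173134176983}{110276277229} \approx 1.57$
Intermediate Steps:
$r{\left(v \right)} = v^{2}$
$k{\left(t,N \right)} = -153 + N^{2}$ ($k{\left(t,N \right)} = \left(N^{2} - 181\right) + 28 = \left(-181 + N^{2}\right) + 28 = -153 + N^{2}$)
$\frac{468968}{291703} + \frac{k{\left(207,H{\left(9 \right)} - 129 \right)}}{-378043} = \frac{468968}{291703} + \frac{-153 + \left(9 - 129\right)^{2}}{-378043} = 468968 \cdot \frac{1}{291703} + \left(-153 + \left(-120\right)^{2}\right) \left(- \frac{1}{378043}\right) = \frac{468968}{291703} + \left(-153 + 14400\right) \left(- \frac{1}{378043}\right) = \frac{468968}{291703} + 14247 \left(- \frac{1}{378043}\right) = \frac{468968}{291703} - \frac{14247}{378043} = \frac{173134176983}{110276277229}$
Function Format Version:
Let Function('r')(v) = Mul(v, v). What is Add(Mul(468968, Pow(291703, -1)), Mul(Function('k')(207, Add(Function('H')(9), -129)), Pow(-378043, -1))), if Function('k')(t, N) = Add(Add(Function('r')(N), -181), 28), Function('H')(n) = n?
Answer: Rational(173134176983, 110276277229) ≈ 1.5700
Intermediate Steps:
Function('r')(v) = Pow(v, 2)
Function('k')(t, N) = Add(-153, Pow(N, 2)) (Function('k')(t, N) = Add(Add(Pow(N, 2), -181), 28) = Add(Add(-181, Pow(N, 2)), 28) = Add(-153, Pow(N, 2)))
Add(Mul(468968, Pow(291703, -1)), Mul(Function('k')(207, Add(Function('H')(9), -129)), Pow(-378043, -1))) = Add(Mul(468968, Pow(291703, -1)), Mul(Add(-153, Pow(Add(9, -129), 2)), Pow(-378043, -1))) = Add(Mul(468968, Rational(1, 291703)), Mul(Add(-153, Pow(-120, 2)), Rational(-1, 378043))) = Add(Rational(468968, 291703), Mul(Add(-153, 14400), Rational(-1, 378043))) = Add(Rational(468968, 291703), Mul(14247, Rational(-1, 378043))) = Add(Rational(468968, 291703), Rational(-14247, 378043)) = Rational(173134176983, 110276277229)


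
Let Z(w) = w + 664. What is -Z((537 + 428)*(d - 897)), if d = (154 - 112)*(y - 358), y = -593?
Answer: 39408971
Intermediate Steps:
d = -39942 (d = (154 - 112)*(-593 - 358) = 42*(-951) = -39942)
Z(w) = 664 + w
-Z((537 + 428)*(d - 897)) = -(664 + (537 + 428)*(-39942 - 897)) = -(664 + 965*(-40839)) = -(664 - 39409635) = -1*(-39408971) = 39408971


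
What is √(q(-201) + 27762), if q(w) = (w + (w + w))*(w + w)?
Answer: 2*√67542 ≈ 519.78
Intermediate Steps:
q(w) = 6*w² (q(w) = (w + 2*w)*(2*w) = (3*w)*(2*w) = 6*w²)
√(q(-201) + 27762) = √(6*(-201)² + 27762) = √(6*40401 + 27762) = √(242406 + 27762) = √270168 = 2*√67542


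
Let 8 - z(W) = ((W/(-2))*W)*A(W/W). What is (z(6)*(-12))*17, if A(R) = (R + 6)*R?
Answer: -27336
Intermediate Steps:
A(R) = R*(6 + R) (A(R) = (6 + R)*R = R*(6 + R))
z(W) = 8 + 7*W²/2 (z(W) = 8 - (W/(-2))*W*(W/W)*(6 + W/W) = 8 - (W*(-½))*W*1*(6 + 1) = 8 - (-W/2)*W*1*7 = 8 - (-W²/2)*7 = 8 - (-7)*W²/2 = 8 + 7*W²/2)
(z(6)*(-12))*17 = ((8 + (7/2)*6²)*(-12))*17 = ((8 + (7/2)*36)*(-12))*17 = ((8 + 126)*(-12))*17 = (134*(-12))*17 = -1608*17 = -27336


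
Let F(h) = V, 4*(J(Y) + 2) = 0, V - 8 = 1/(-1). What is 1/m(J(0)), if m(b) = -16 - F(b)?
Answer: -1/23 ≈ -0.043478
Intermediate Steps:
V = 7 (V = 8 + 1/(-1) = 8 - 1 = 7)
J(Y) = -2 (J(Y) = -2 + (1/4)*0 = -2 + 0 = -2)
F(h) = 7
m(b) = -23 (m(b) = -16 - 1*7 = -16 - 7 = -23)
1/m(J(0)) = 1/(-23) = -1/23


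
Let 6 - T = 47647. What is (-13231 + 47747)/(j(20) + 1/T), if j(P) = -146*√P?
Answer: 1644376756/967603532067919 - 22875207885518032*√5/967603532067919 ≈ -52.863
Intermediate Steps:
T = -47641 (T = 6 - 1*47647 = 6 - 47647 = -47641)
(-13231 + 47747)/(j(20) + 1/T) = (-13231 + 47747)/(-292*√5 + 1/(-47641)) = 34516/(-292*√5 - 1/47641) = 34516/(-1/47641 - 292*√5)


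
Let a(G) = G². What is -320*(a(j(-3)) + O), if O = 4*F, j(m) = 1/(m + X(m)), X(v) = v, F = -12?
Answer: 138160/9 ≈ 15351.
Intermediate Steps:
j(m) = 1/(2*m) (j(m) = 1/(m + m) = 1/(2*m))
O = -48 (O = 4*(-12) = -48)
-320*(a(j(-3)) + O) = -320*(((½)/(-3))² - 48) = -320*(((½)*(-⅓))² - 48) = -320*((-⅙)² - 48) = -320*(1/36 - 48) = -320*(-1727/36) = 138160/9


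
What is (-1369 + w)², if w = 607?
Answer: 580644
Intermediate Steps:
(-1369 + w)² = (-1369 + 607)² = (-762)² = 580644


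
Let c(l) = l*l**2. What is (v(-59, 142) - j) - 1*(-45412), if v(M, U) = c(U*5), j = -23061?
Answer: 357979473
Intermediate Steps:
c(l) = l**3
v(M, U) = 125*U**3 (v(M, U) = (U*5)**3 = (5*U)**3 = 125*U**3)
(v(-59, 142) - j) - 1*(-45412) = (125*142**3 - 1*(-23061)) - 1*(-45412) = (125*2863288 + 23061) + 45412 = (357911000 + 23061) + 45412 = 357934061 + 45412 = 357979473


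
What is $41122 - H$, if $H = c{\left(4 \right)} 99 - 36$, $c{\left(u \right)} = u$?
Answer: $40762$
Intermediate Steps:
$H = 360$ ($H = 4 \cdot 99 - 36 = 396 - 36 = 360$)
$41122 - H = 41122 - 360 = 40762$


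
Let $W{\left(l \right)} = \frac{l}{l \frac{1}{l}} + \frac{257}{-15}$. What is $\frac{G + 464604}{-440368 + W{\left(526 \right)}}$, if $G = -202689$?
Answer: $- \frac{3928725}{6597887} \approx -0.59545$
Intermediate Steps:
$W{\left(l \right)} = - \frac{257}{15} + l$ ($W{\left(l \right)} = \frac{l}{1} + 257 \left(- \frac{1}{15}\right) = l 1 - \frac{257}{15} = l - \frac{257}{15} = - \frac{257}{15} + l$)
$\frac{G + 464604}{-440368 + W{\left(526 \right)}} = \frac{-202689 + 464604}{-440368 + \left(- \frac{257}{15} + 526\right)} = \frac{261915}{-440368 + \frac{7633}{15}} = \frac{261915}{- \frac{6597887}{15}} = 261915 \left(- \frac{15}{6597887}\right) = - \frac{3928725}{6597887}$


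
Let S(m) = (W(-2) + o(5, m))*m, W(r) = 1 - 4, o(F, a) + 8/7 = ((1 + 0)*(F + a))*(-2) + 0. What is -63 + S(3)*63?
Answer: -3870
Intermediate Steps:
o(F, a) = -8/7 - 2*F - 2*a (o(F, a) = -8/7 + (((1 + 0)*(F + a))*(-2) + 0) = -8/7 + ((1*(F + a))*(-2) + 0) = -8/7 + ((F + a)*(-2) + 0) = -8/7 + ((-2*F - 2*a) + 0) = -8/7 + (-2*F - 2*a) = -8/7 - 2*F - 2*a)
W(r) = -3
S(m) = m*(-99/7 - 2*m) (S(m) = (-3 + (-8/7 - 2*5 - 2*m))*m = (-3 + (-8/7 - 10 - 2*m))*m = (-3 + (-78/7 - 2*m))*m = (-99/7 - 2*m)*m = m*(-99/7 - 2*m))
-63 + S(3)*63 = -63 - ⅐*3*(99 + 14*3)*63 = -63 - ⅐*3*(99 + 42)*63 = -63 - ⅐*3*141*63 = -63 - 423/7*63 = -63 - 3807 = -3870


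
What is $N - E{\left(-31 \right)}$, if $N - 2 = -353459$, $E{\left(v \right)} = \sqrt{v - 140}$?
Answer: $-353457 - 3 i \sqrt{19} \approx -3.5346 \cdot 10^{5} - 13.077 i$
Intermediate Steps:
$E{\left(v \right)} = \sqrt{-140 + v}$
$N = -353457$ ($N = 2 - 353459 = -353457$)
$N - E{\left(-31 \right)} = -353457 - \sqrt{-140 - 31} = -353457 - \sqrt{-171} = -353457 - 3 i \sqrt{19}$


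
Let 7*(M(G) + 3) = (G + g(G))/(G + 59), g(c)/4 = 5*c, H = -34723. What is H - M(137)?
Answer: -6805531/196 ≈ -34722.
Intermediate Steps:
g(c) = 20*c (g(c) = 4*(5*c) = 20*c)
M(G) = -3 + 3*G/(59 + G) (M(G) = -3 + ((G + 20*G)/(G + 59))/7 = -3 + ((21*G)/(59 + G))/7 = -3 + (21*G/(59 + G))/7 = -3 + 3*G/(59 + G))
H - M(137) = -34723 - (-177)/(59 + 137) = -34723 - (-177)/196 = -34723 - 1*(-177/196) = -34723 + 177/196 = -6805531/196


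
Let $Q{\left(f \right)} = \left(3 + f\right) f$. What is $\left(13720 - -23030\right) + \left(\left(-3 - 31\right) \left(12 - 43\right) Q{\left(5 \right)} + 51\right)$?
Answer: $78961$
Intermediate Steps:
$Q{\left(f \right)} = f \left(3 + f\right)$
$\left(13720 - -23030\right) + \left(\left(-3 - 31\right) \left(12 - 43\right) Q{\left(5 \right)} + 51\right) = \left(13720 - -23030\right) + \left(\left(-3 - 31\right) \left(12 - 43\right) 5 \left(3 + 5\right) + 51\right) = \left(13720 + 23030\right) + \left(\left(-34\right) \left(-31\right) 5 \cdot 8 + 51\right) = 36750 + \left(1054 \cdot 40 + 51\right) = 36750 + \left(42160 + 51\right) = 36750 + 42211 = 78961$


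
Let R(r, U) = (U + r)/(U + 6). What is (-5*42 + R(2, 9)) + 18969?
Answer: 281396/15 ≈ 18760.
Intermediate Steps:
R(r, U) = (U + r)/(6 + U)
(-5*42 + R(2, 9)) + 18969 = (-5*42 + (9 + 2)/(6 + 9)) + 18969 = (-210 + 11/15) + 18969 = -3139/15 + 18969 = 281396/15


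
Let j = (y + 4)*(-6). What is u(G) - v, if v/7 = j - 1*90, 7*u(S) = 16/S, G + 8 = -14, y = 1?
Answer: 64672/77 ≈ 839.90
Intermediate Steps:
G = -22 (G = -8 - 14 = -22)
j = -30 (j = (1 + 4)*(-6) = 5*(-6) = -30)
u(S) = 16/(7*S) (u(S) = (16/S)/7 = 16/(7*S))
v = -840 (v = 7*(-30 - 1*90) = 7*(-30 - 90) = 7*(-120) = -840)
u(G) - v = (16/7)/(-22) - 1*(-840) = (16/7)*(-1/22) + 840 = -8/77 + 840 = 64672/77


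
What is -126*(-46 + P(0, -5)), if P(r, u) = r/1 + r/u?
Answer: 5796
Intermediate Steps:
P(r, u) = r + r/u (P(r, u) = r*1 + r/u = r + r/u)
-126*(-46 + P(0, -5)) = -126*(-46 + (0 + 0/(-5))) = -126*(-46 + (0 + 0*(-1/5))) = -126*(-46 + (0 + 0)) = -126*(-46 + 0) = -126*(-46) = 5796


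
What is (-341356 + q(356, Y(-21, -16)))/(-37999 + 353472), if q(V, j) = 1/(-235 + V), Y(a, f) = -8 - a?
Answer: -41304075/38172233 ≈ -1.0820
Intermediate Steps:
(-341356 + q(356, Y(-21, -16)))/(-37999 + 353472) = (-341356 + 1/(-235 + 356))/(-37999 + 353472) = (-341356 + 1/121)/315473 = (-341356 + 1/121)*(1/315473) = -41304075/121*1/315473 = -41304075/38172233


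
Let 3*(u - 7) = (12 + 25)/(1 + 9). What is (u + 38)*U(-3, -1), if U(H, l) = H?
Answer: -1387/10 ≈ -138.70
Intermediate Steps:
u = 247/30 (u = 7 + ((12 + 25)/(1 + 9))/3 = 7 + (37/10)/3 = 7 + (37*(⅒))/3 = 7 + (⅓)*(37/10) = 7 + 37/30 = 247/30 ≈ 8.2333)
(u + 38)*U(-3, -1) = (247/30 + 38)*(-3) = (1387/30)*(-3) = -1387/10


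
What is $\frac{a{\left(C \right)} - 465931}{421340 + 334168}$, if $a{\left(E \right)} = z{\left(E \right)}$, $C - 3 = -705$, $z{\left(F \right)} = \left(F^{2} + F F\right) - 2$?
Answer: $\frac{13325}{19372} \approx 0.68785$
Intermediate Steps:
$z{\left(F \right)} = -2 + 2 F^{2}$ ($z{\left(F \right)} = \left(F^{2} + F^{2}\right) - 2 = 2 F^{2} - 2 = -2 + 2 F^{2}$)
$C = -702$ ($C = 3 - 705 = -702$)
$a{\left(E \right)} = -2 + 2 E^{2}$
$\frac{a{\left(C \right)} - 465931}{421340 + 334168} = \frac{\left(-2 + 2 \left(-702\right)^{2}\right) - 465931}{421340 + 334168} = \frac{\left(-2 + 2 \cdot 492804\right) - 465931}{755508} = \left(\left(-2 + 985608\right) - 465931\right) \frac{1}{755508} = \left(985606 - 465931\right) \frac{1}{755508} = 519675 \cdot \frac{1}{755508} = \frac{13325}{19372}$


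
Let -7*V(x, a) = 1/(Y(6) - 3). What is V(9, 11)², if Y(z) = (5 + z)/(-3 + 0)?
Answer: 9/19600 ≈ 0.00045918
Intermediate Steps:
Y(z) = -5/3 - z/3 (Y(z) = (5 + z)/(-3) = (5 + z)*(-⅓) = -5/3 - z/3)
V(x, a) = 3/140 (V(x, a) = -1/(7*((-5/3 - ⅓*6) - 3)) = -1/(7*((-5/3 - 2) - 3)) = -1/(7*(-11/3 - 3)) = -1/(7*(-20/3)) = -⅐*(-3/20) = 3/140)
V(9, 11)² = (3/140)² = 9/19600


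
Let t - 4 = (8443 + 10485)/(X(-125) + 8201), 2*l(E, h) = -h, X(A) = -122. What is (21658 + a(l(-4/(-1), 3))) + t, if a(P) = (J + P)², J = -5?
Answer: 701470255/32316 ≈ 21707.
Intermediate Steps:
l(E, h) = -h/2 (l(E, h) = (-h)/2 = -h/2)
t = 51244/8079 (t = 4 + (8443 + 10485)/(-122 + 8201) = 4 + 18928/8079 = 51244/8079 ≈ 6.3429)
a(P) = (-5 + P)²
(21658 + a(l(-4/(-1), 3))) + t = (21658 + (-5 - ½*3)²) + 51244/8079 = (21658 + (-5 - 3/2)²) + 51244/8079 = (21658 + (-13/2)²) + 51244/8079 = (21658 + 169/4) + 51244/8079 = 86801/4 + 51244/8079 = 701470255/32316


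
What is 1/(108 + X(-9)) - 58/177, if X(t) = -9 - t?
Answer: -2029/6372 ≈ -0.31842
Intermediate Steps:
1/(108 + X(-9)) - 58/177 = 1/(108 + (-9 - 1*(-9))) - 58/177 = 1/(108 + (-9 + 9)) - 58*1/177 = 1/(108 + 0) - 58/177 = 1/108 - 58/177 = -2029/6372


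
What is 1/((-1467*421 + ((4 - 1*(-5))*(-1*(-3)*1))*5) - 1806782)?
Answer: -1/2424254 ≈ -4.1250e-7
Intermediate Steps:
1/((-1467*421 + ((4 - 1*(-5))*(-1*(-3)*1))*5) - 1806782) = 1/((-617607 + ((4 + 5)*(3*1))*5) - 1806782) = 1/((-617607 + (9*3)*5) - 1806782) = 1/((-617607 + 27*5) - 1806782) = 1/((-617607 + 135) - 1806782) = 1/(-617472 - 1806782) = 1/(-2424254) = -1/2424254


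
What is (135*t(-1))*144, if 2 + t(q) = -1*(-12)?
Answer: 194400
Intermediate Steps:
t(q) = 10 (t(q) = -2 - 1*(-12) = -2 + 12 = 10)
(135*t(-1))*144 = (135*10)*144 = 1350*144 = 194400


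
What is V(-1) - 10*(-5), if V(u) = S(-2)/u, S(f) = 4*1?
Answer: 46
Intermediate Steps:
S(f) = 4
V(u) = 4/u
V(-1) - 10*(-5) = 4/(-1) - 10*(-5) = 4*(-1) + 50 = -4 + 50 = 46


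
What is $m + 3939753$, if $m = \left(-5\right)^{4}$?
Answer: $3940378$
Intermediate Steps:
$m = 625$
$m + 3939753 = 625 + 3939753 = 3940378$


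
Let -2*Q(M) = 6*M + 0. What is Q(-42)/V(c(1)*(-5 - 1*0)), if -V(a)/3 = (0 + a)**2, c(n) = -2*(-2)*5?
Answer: -21/5000 ≈ -0.0042000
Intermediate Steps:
c(n) = 20 (c(n) = 4*5 = 20)
V(a) = -3*a**2 (V(a) = -3*(0 + a)**2 = -3*a**2)
Q(M) = -3*M (Q(M) = -(6*M + 0)/2 = -3*M)
Q(-42)/V(c(1)*(-5 - 1*0)) = (-3*(-42))/((-3*400*(-5 - 1*0)**2)) = 126/((-3*400*(-5 + 0)**2)) = 126/((-3*(20*(-5))**2)) = 126/((-3*(-100)**2)) = 126/((-3*10000)) = 126/(-30000) = 126*(-1/30000) = -21/5000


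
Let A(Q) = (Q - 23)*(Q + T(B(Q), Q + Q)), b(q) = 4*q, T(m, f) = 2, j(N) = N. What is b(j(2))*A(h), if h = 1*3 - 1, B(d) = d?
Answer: -672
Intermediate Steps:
h = 2 (h = 3 - 1 = 2)
A(Q) = (-23 + Q)*(2 + Q) (A(Q) = (Q - 23)*(Q + 2) = (-23 + Q)*(2 + Q))
b(j(2))*A(h) = (4*2)*(-46 + 2² - 21*2) = 8*(-46 + 4 - 42) = 8*(-84) = -672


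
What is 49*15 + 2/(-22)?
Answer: 8084/11 ≈ 734.91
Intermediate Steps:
49*15 + 2/(-22) = 735 + 2*(-1/22) = 735 - 1/11 = 8084/11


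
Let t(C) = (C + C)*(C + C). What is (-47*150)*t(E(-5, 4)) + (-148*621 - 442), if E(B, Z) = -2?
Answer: -205150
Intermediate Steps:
t(C) = 4*C**2 (t(C) = (2*C)*(2*C) = 4*C**2)
(-47*150)*t(E(-5, 4)) + (-148*621 - 442) = (-47*150)*(4*(-2)**2) + (-148*621 - 442) = -28200*4 + (-91908 - 442) = -7050*16 - 92350 = -112800 - 92350 = -205150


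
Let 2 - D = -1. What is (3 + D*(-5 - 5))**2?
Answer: 729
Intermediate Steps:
D = 3 (D = 2 - 1*(-1) = 2 + 1 = 3)
(3 + D*(-5 - 5))**2 = (3 + 3*(-5 - 5))**2 = (3 + 3*(-10))**2 = (3 - 30)**2 = (-27)**2 = 729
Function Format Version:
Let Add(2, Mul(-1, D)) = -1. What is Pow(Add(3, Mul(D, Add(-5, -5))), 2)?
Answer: 729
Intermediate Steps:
D = 3 (D = Add(2, Mul(-1, -1)) = Add(2, 1) = 3)
Pow(Add(3, Mul(D, Add(-5, -5))), 2) = Pow(Add(3, Mul(3, Add(-5, -5))), 2) = Pow(Add(3, Mul(3, -10)), 2) = Pow(Add(3, -30), 2) = Pow(-27, 2) = 729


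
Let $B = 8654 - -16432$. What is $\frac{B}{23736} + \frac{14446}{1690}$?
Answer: $\frac{32107133}{3342820} \approx 9.6048$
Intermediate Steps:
$B = 25086$ ($B = 8654 + 16432 = 25086$)
$\frac{B}{23736} + \frac{14446}{1690} = \frac{25086}{23736} + \frac{14446}{1690} = 25086 \cdot \frac{1}{23736} + 14446 \cdot \frac{1}{1690} = \frac{4181}{3956} + \frac{7223}{845} = \frac{32107133}{3342820}$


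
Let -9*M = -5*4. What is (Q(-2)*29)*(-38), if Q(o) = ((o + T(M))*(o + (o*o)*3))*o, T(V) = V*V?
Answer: 5245520/81 ≈ 64760.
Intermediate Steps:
M = 20/9 (M = -(-5)*4/9 = -⅑*(-20) = 20/9 ≈ 2.2222)
T(V) = V²
Q(o) = o*(400/81 + o)*(o + 3*o²) (Q(o) = ((o + (20/9)²)*(o + (o*o)*3))*o = ((o + 400/81)*(o + o²*3))*o = ((400/81 + o)*(o + 3*o²))*o = o*(400/81 + o)*(o + 3*o²))
(Q(-2)*29)*(-38) = (((1/81)*(-2)²*(400 + 243*(-2)² + 1281*(-2)))*29)*(-38) = (((1/81)*4*(400 + 243*4 - 2562))*29)*(-38) = (((1/81)*4*(400 + 972 - 2562))*29)*(-38) = (((1/81)*4*(-1190))*29)*(-38) = -4760/81*29*(-38) = -138040/81*(-38) = 5245520/81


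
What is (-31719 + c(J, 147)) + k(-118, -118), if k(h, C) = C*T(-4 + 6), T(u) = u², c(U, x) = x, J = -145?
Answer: -32044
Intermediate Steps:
k(h, C) = 4*C (k(h, C) = C*(-4 + 6)² = C*2² = C*4 = 4*C)
(-31719 + c(J, 147)) + k(-118, -118) = (-31719 + 147) + 4*(-118) = -31572 - 472 = -32044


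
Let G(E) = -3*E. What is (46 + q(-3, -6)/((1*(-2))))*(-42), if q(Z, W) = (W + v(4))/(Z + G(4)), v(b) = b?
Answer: -9646/5 ≈ -1929.2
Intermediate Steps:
q(Z, W) = (4 + W)/(-12 + Z) (q(Z, W) = (W + 4)/(Z - 3*4) = (4 + W)/(Z - 12) = (4 + W)/(-12 + Z))
(46 + q(-3, -6)/((1*(-2))))*(-42) = (46 + ((4 - 6)/(-12 - 3))/((1*(-2))))*(-42) = (46 + (-2/(-15))/(-2))*(-42) = (46 - 1/15*(-2)*(-½))*(-42) = (46 + (2/15)*(-½))*(-42) = (46 - 1/15)*(-42) = (689/15)*(-42) = -9646/5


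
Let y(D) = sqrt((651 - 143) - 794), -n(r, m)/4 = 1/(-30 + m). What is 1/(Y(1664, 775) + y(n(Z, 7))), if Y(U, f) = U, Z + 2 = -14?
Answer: 64/106507 - I*sqrt(286)/2769182 ≈ 0.0006009 - 6.1071e-6*I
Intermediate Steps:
Z = -16 (Z = -2 - 14 = -16)
n(r, m) = -4/(-30 + m)
y(D) = I*sqrt(286) (y(D) = sqrt(508 - 794) = sqrt(-286) = I*sqrt(286))
1/(Y(1664, 775) + y(n(Z, 7))) = 1/(1664 + I*sqrt(286))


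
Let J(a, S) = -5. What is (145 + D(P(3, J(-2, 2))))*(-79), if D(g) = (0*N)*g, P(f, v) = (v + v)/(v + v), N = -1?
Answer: -11455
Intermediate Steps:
P(f, v) = 1 (P(f, v) = (2*v)/((2*v)) = (2*v)*(1/(2*v)) = 1)
D(g) = 0 (D(g) = (0*(-1))*g = 0*g = 0)
(145 + D(P(3, J(-2, 2))))*(-79) = (145 + 0)*(-79) = 145*(-79) = -11455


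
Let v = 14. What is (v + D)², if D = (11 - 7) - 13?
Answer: 25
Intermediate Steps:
D = -9 (D = 4 - 13 = -9)
(v + D)² = (14 - 9)² = 5² = 25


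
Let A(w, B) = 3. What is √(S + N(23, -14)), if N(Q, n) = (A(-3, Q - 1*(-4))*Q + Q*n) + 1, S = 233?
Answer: I*√19 ≈ 4.3589*I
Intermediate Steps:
N(Q, n) = 1 + 3*Q + Q*n (N(Q, n) = (3*Q + Q*n) + 1 = 1 + 3*Q + Q*n)
√(S + N(23, -14)) = √(233 + (1 + 3*23 + 23*(-14))) = √(233 + (1 + 69 - 322)) = √(233 - 252) = √(-19) = I*√19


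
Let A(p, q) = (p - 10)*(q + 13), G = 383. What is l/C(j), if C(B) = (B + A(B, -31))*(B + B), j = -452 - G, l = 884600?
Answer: -17692/480125 ≈ -0.036849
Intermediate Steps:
A(p, q) = (-10 + p)*(13 + q)
j = -835 (j = -452 - 1*383 = -452 - 383 = -835)
C(B) = 2*B*(180 - 17*B) (C(B) = (B + (-130 - 10*(-31) + 13*B + B*(-31)))*(B + B) = (B + (-130 + 310 + 13*B - 31*B))*(2*B) = (B + (180 - 18*B))*(2*B) = (180 - 17*B)*(2*B) = 2*B*(180 - 17*B))
l/C(j) = 884600/((2*(-835)*(180 - 17*(-835)))) = 884600/((2*(-835)*(180 + 14195))) = 884600/((2*(-835)*14375)) = 884600/(-24006250) = 884600*(-1/24006250) = -17692/480125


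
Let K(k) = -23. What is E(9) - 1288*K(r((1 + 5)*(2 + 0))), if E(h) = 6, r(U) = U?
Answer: 29630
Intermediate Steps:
E(9) - 1288*K(r((1 + 5)*(2 + 0))) = 6 - 1288*(-23) = 6 + 29624 = 29630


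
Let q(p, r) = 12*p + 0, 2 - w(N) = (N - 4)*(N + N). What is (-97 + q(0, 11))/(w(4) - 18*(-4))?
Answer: -97/74 ≈ -1.3108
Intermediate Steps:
w(N) = 2 - 2*N*(-4 + N) (w(N) = 2 - (N - 4)*(N + N) = 2 - (-4 + N)*2*N = 2 - 2*N*(-4 + N))
q(p, r) = 12*p
(-97 + q(0, 11))/(w(4) - 18*(-4)) = (-97 + 12*0)/((2 - 2*4**2 + 8*4) - 18*(-4)) = (-97 + 0)/((2 - 2*16 + 32) + 72) = -97/((2 - 32 + 32) + 72) = -97/(2 + 72) = -97/74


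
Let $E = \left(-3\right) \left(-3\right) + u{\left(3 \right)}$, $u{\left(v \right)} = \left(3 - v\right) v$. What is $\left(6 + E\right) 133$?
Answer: $1995$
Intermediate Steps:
$u{\left(v \right)} = v \left(3 - v\right)$
$E = 9$ ($E = \left(-3\right) \left(-3\right) + 3 \left(3 - 3\right) = 9 + 3 \left(3 - 3\right) = 9 + 3 \cdot 0 = 9 + 0 = 9$)
$\left(6 + E\right) 133 = \left(6 + 9\right) 133 = 15 \cdot 133 = 1995$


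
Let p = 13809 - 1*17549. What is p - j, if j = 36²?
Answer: -5036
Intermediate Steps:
p = -3740 (p = 13809 - 17549 = -3740)
j = 1296
p - j = -3740 - 1*1296 = -3740 - 1296 = -5036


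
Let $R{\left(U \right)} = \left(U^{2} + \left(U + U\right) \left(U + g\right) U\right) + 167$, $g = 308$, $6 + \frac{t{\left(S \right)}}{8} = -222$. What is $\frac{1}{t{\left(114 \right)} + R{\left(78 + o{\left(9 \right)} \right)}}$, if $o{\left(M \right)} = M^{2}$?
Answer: $\frac{1}{23636078} \approx 4.2308 \cdot 10^{-8}$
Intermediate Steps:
$t{\left(S \right)} = -1824$ ($t{\left(S \right)} = -48 + 8 \left(-222\right) = -48 - 1776 = -1824$)
$R{\left(U \right)} = 167 + U^{2} + 2 U^{2} \left(308 + U\right)$ ($R{\left(U \right)} = \left(U^{2} + \left(U + U\right) \left(U + 308\right) U\right) + 167 = \left(U^{2} + 2 U \left(308 + U\right) U\right) + 167 = \left(U^{2} + 2 U^{2} \left(308 + U\right)\right) + 167 = 167 + U^{2} + 2 U^{2} \left(308 + U\right)$)
$\frac{1}{t{\left(114 \right)} + R{\left(78 + o{\left(9 \right)} \right)}} = \frac{1}{-1824 + \left(167 + 2 \left(78 + 9^{2}\right)^{3} + 617 \left(78 + 9^{2}\right)^{2}\right)} = \frac{1}{-1824 + \left(167 + 2 \left(78 + 81\right)^{3} + 617 \left(78 + 81\right)^{2}\right)} = \frac{1}{-1824 + \left(167 + 2 \cdot 159^{3} + 617 \cdot 159^{2}\right)} = \frac{1}{-1824 + \left(167 + 2 \cdot 4019679 + 617 \cdot 25281\right)} = \frac{1}{-1824 + \left(167 + 8039358 + 15598377\right)} = \frac{1}{-1824 + 23637902} = \frac{1}{23636078}$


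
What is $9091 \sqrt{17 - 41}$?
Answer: $18182 i \sqrt{6} \approx 44537.0 i$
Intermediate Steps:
$9091 \sqrt{17 - 41} = 9091 \sqrt{-24} = 9091 \cdot 2 i \sqrt{6} = 18182 i \sqrt{6}$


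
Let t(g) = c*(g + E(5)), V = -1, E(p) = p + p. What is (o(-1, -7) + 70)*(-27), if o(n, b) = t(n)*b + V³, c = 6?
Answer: 8343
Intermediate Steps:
E(p) = 2*p
t(g) = 60 + 6*g (t(g) = 6*(g + 2*5) = 6*(g + 10) = 6*(10 + g) = 60 + 6*g)
o(n, b) = -1 + b*(60 + 6*n) (o(n, b) = (60 + 6*n)*b + (-1)³ = b*(60 + 6*n) - 1 = -1 + b*(60 + 6*n))
(o(-1, -7) + 70)*(-27) = ((-1 + 6*(-7)*(10 - 1)) + 70)*(-27) = ((-1 + 6*(-7)*9) + 70)*(-27) = ((-1 - 378) + 70)*(-27) = (-379 + 70)*(-27) = -309*(-27) = 8343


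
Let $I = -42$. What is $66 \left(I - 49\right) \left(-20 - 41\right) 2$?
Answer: $732732$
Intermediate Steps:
$66 \left(I - 49\right) \left(-20 - 41\right) 2 = 66 \left(-42 - 49\right) \left(-20 - 41\right) 2 = 66 \left(\left(-91\right) \left(-61\right)\right) 2 = 66 \cdot 5551 \cdot 2 = 366366 \cdot 2 = 732732$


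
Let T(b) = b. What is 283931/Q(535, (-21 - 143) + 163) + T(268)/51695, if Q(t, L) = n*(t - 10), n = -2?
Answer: -419358047/1550850 ≈ -270.41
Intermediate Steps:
Q(t, L) = 20 - 2*t (Q(t, L) = -2*(t - 10) = -2*(-10 + t) = 20 - 2*t)
283931/Q(535, (-21 - 143) + 163) + T(268)/51695 = 283931/(20 - 2*535) + 268/51695 = 283931/(20 - 1070) + 268*(1/51695) = 283931/(-1050) + 268/51695 = 283931*(-1/1050) + 268/51695 = -283931/1050 + 268/51695 = -419358047/1550850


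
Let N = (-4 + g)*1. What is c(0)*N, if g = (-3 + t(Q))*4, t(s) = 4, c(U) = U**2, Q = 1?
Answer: 0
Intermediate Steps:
g = 4 (g = (-3 + 4)*4 = 1*4 = 4)
N = 0 (N = (-4 + 4)*1 = 0*1 = 0)
c(0)*N = 0**2*0 = 0*0 = 0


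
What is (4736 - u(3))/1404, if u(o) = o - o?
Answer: 1184/351 ≈ 3.3732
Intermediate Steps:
u(o) = 0
(4736 - u(3))/1404 = (4736 - 1*0)/1404 = (4736 + 0)*(1/1404) = 4736*(1/1404) = 1184/351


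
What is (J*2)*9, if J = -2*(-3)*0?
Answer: 0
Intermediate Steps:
J = 0 (J = 6*0 = 0)
(J*2)*9 = (0*2)*9 = 0*9 = 0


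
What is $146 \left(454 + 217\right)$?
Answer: $97966$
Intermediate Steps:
$146 \left(454 + 217\right) = 146 \cdot 671 = 97966$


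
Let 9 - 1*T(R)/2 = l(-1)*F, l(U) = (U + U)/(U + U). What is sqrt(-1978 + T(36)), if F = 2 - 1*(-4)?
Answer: 2*I*sqrt(493) ≈ 44.407*I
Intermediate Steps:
F = 6 (F = 2 + 4 = 6)
l(U) = 1 (l(U) = (2*U)/((2*U)) = (2*U)*(1/(2*U)) = 1)
T(R) = 6 (T(R) = 18 - 2*6 = 18 - 12 = 6)
sqrt(-1978 + T(36)) = sqrt(-1978 + 6) = sqrt(-1972) = 2*I*sqrt(493)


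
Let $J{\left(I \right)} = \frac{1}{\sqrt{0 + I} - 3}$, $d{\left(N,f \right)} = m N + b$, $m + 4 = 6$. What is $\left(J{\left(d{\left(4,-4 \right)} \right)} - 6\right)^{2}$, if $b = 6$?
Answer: $\frac{743}{25} - \frac{54 \sqrt{14}}{25} \approx 21.638$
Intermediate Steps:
$m = 2$ ($m = -4 + 6 = 2$)
$d{\left(N,f \right)} = 6 + 2 N$ ($d{\left(N,f \right)} = 2 N + 6 = 6 + 2 N$)
$J{\left(I \right)} = \frac{1}{-3 + \sqrt{I}}$ ($J{\left(I \right)} = \frac{1}{\sqrt{I} - 3} = \frac{1}{-3 + \sqrt{I}}$)
$\left(J{\left(d{\left(4,-4 \right)} \right)} - 6\right)^{2} = \left(\frac{1}{-3 + \sqrt{6 + 2 \cdot 4}} - 6\right)^{2} = \left(\frac{1}{-3 + \sqrt{6 + 8}} - 6\right)^{2} = \left(\frac{1}{-3 + \sqrt{14}} - 6\right)^{2} = \left(-6 + \frac{1}{-3 + \sqrt{14}}\right)^{2}$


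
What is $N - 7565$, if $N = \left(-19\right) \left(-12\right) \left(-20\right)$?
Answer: $-12125$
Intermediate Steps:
$N = -4560$ ($N = 228 \left(-20\right) = -4560$)
$N - 7565 = -4560 - 7565 = -12125$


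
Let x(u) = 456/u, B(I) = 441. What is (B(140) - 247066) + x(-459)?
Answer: -37733777/153 ≈ -2.4663e+5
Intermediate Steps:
(B(140) - 247066) + x(-459) = (441 - 247066) + 456/(-459) = -246625 + 456*(-1/459) = -246625 - 152/153 = -37733777/153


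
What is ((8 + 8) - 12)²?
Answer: 16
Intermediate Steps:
((8 + 8) - 12)² = (16 - 12)² = 4² = 16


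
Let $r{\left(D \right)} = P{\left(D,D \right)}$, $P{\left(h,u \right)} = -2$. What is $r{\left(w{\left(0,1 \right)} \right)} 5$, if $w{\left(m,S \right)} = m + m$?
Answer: $-10$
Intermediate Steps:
$w{\left(m,S \right)} = 2 m$
$r{\left(D \right)} = -2$
$r{\left(w{\left(0,1 \right)} \right)} 5 = \left(-2\right) 5 = -10$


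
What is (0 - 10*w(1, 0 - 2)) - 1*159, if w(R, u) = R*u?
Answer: -139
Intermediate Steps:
(0 - 10*w(1, 0 - 2)) - 1*159 = (0 - 10*(0 - 2)) - 1*159 = (0 - 10*(-2)) - 159 = (0 + 20) - 159 = 20 - 159 = -139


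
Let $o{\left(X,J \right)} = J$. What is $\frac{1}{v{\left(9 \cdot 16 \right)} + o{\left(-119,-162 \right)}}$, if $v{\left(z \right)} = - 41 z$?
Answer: $- \frac{1}{6066} \approx -0.00016485$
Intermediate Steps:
$\frac{1}{v{\left(9 \cdot 16 \right)} + o{\left(-119,-162 \right)}} = \frac{1}{- 41 \cdot 9 \cdot 16 - 162} = \frac{1}{\left(-41\right) 144 - 162} = \frac{1}{-5904 - 162} = \frac{1}{-6066} = - \frac{1}{6066}$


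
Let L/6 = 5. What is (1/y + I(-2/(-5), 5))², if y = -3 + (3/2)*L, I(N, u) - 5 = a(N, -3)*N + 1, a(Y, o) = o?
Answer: 1026169/44100 ≈ 23.269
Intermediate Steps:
L = 30 (L = 6*5 = 30)
I(N, u) = 6 - 3*N (I(N, u) = 5 + (-3*N + 1) = 5 + (1 - 3*N) = 6 - 3*N)
y = 42 (y = -3 + (3/2)*30 = -3 + 45 = 42)
(1/y + I(-2/(-5), 5))² = (1/42 + (6 - (-6)/(-5)))² = (1/42 + (6 - (-6)*(-1)/5))² = (1/42 + (6 - 3*⅖))² = (1/42 + (6 - 6/5))² = (1/42 + 24/5)² = (1013/210)² = 1026169/44100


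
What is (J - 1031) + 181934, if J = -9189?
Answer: 171714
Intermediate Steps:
(J - 1031) + 181934 = (-9189 - 1031) + 181934 = -10220 + 181934 = 171714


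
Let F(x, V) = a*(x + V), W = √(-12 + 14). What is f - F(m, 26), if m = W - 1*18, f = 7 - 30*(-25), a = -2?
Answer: 773 + 2*√2 ≈ 775.83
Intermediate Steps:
f = 757 (f = 7 + 750 = 757)
W = √2 ≈ 1.4142
m = -18 + √2 (m = √2 - 1*18 = √2 - 18 = -18 + √2 ≈ -16.586)
F(x, V) = -2*V - 2*x (F(x, V) = -2*(x + V) = -2*(V + x) = -2*V - 2*x)
f - F(m, 26) = 757 - (-2*26 - 2*(-18 + √2)) = 757 - (-52 + (36 - 2*√2)) = 757 - (-16 - 2*√2) = 757 + (16 + 2*√2) = 773 + 2*√2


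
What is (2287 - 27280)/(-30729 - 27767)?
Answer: 24993/58496 ≈ 0.42726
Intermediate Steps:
(2287 - 27280)/(-30729 - 27767) = -24993/(-58496) = -24993*(-1/58496) = 24993/58496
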